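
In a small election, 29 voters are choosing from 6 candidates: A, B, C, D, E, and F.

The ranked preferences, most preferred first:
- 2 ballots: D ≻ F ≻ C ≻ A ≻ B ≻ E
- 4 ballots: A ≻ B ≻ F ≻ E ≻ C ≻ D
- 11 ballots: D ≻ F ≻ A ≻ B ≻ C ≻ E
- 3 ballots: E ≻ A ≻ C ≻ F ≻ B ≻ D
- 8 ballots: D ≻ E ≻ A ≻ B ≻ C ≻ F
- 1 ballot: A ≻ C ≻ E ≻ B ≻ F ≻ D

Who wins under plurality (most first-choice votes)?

D

First-place votes: A 5, B 0, C 0, D 21, E 3, F 0.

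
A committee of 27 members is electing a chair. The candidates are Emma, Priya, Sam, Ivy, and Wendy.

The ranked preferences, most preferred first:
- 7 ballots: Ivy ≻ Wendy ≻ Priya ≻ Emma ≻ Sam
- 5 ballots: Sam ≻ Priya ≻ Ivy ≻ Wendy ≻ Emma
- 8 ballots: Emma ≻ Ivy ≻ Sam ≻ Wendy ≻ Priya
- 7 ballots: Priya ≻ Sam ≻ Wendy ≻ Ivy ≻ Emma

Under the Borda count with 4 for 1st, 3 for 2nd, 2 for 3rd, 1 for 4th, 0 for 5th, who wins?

Emma: 7×1 + 5×0 + 8×4 + 7×0 = 39
Priya: 7×2 + 5×3 + 8×0 + 7×4 = 57
Sam: 7×0 + 5×4 + 8×2 + 7×3 = 57
Ivy: 7×4 + 5×2 + 8×3 + 7×1 = 69
Wendy: 7×3 + 5×1 + 8×1 + 7×2 = 48

Ivy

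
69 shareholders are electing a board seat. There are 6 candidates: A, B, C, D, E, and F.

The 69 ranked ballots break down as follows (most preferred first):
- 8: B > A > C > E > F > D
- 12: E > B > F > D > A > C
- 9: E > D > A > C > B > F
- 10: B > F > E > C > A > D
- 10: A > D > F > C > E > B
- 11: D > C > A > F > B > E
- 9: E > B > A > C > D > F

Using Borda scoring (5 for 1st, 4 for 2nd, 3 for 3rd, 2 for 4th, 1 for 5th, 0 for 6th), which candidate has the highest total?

E

A: 8×4 + 12×1 + 9×3 + 10×1 + 10×5 + 11×3 + 9×3 = 191
B: 8×5 + 12×4 + 9×1 + 10×5 + 10×0 + 11×1 + 9×4 = 194
C: 8×3 + 12×0 + 9×2 + 10×2 + 10×2 + 11×4 + 9×2 = 144
D: 8×0 + 12×2 + 9×4 + 10×0 + 10×4 + 11×5 + 9×1 = 164
E: 8×2 + 12×5 + 9×5 + 10×3 + 10×1 + 11×0 + 9×5 = 206
F: 8×1 + 12×3 + 9×0 + 10×4 + 10×3 + 11×2 + 9×0 = 136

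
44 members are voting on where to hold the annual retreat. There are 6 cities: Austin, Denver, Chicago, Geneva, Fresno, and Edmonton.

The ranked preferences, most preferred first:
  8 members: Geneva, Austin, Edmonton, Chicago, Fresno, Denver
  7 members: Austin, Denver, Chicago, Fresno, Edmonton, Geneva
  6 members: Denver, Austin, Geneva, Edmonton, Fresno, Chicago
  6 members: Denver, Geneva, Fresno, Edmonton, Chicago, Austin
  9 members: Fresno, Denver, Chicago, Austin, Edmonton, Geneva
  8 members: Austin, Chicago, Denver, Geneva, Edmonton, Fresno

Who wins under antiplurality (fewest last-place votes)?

Last-place votes: Austin 6, Denver 8, Chicago 6, Geneva 16, Fresno 8, Edmonton 0.

Edmonton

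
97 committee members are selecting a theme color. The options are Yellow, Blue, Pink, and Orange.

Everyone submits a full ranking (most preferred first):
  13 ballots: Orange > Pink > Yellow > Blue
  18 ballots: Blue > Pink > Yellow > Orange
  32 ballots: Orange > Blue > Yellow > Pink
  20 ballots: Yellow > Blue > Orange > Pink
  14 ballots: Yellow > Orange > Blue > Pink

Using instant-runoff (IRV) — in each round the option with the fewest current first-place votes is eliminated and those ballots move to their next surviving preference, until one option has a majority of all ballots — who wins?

Yellow

Round 1: Yellow 34, Blue 18, Pink 0, Orange 45. Pink eliminated.
Round 2: Yellow 34, Blue 18, Orange 45. Blue eliminated.
Round 3: Yellow 52, Orange 45. Yellow has a majority (≥49).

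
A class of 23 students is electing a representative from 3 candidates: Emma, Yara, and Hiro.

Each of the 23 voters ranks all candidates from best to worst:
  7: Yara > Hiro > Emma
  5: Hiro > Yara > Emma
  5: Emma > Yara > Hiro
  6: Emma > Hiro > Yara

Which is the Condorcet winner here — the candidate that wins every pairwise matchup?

Yara vs Emma: 12–11
Yara vs Hiro: 12–11
Yara beats every other candidate.

Yara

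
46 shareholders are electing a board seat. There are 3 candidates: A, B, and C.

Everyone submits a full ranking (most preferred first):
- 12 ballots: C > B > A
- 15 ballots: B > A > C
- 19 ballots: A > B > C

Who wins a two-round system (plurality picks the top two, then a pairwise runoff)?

B

Round 1 first-place votes: A 19, B 15, C 12. A and B advance.
Runoff: A is ranked above B on 19 ballots, B above A on 27.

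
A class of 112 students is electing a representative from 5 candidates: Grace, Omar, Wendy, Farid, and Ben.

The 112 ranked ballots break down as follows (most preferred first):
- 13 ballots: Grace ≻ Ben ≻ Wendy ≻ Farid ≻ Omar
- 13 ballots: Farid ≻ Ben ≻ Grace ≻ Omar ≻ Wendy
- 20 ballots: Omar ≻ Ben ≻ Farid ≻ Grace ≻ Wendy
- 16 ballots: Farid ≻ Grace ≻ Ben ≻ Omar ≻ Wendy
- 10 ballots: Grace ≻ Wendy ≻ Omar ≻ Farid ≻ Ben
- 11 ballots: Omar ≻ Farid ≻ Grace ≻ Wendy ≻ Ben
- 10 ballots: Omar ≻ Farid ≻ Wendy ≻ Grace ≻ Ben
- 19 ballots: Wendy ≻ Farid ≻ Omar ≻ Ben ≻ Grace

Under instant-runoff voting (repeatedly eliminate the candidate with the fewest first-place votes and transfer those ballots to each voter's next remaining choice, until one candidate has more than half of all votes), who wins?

Round 1: Grace 23, Omar 41, Wendy 19, Farid 29, Ben 0. Ben eliminated.
Round 2: Grace 23, Omar 41, Wendy 19, Farid 29. Wendy eliminated.
Round 3: Grace 23, Omar 41, Farid 48. Grace eliminated.
Round 4: Omar 51, Farid 61. Farid has a majority (≥57).

Farid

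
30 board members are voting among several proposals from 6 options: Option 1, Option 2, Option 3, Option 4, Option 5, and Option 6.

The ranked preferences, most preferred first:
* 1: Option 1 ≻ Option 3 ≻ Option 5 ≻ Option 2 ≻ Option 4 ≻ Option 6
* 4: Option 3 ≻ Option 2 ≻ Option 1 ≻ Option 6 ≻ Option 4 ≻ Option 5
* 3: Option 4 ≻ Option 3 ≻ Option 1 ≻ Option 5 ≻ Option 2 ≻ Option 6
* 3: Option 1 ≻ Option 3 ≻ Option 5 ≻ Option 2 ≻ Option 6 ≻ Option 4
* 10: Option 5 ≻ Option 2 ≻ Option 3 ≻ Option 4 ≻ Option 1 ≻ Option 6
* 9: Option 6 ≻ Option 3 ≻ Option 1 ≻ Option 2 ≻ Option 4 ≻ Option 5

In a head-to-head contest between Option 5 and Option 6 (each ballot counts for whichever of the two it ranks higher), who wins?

Option 5

Option 5 is ranked above Option 6 on 17 ballots; Option 6 above Option 5 on 13.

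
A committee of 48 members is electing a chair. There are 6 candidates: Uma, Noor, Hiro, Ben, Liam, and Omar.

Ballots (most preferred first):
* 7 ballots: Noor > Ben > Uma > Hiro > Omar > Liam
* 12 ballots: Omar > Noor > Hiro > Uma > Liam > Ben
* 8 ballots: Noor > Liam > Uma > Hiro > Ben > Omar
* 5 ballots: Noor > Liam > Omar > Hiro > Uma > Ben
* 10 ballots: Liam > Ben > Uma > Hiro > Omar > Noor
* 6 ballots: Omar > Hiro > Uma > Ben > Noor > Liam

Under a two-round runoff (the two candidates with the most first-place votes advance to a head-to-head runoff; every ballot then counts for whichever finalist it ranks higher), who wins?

Omar

Round 1 first-place votes: Uma 0, Noor 20, Hiro 0, Ben 0, Liam 10, Omar 18. Noor and Omar advance.
Runoff: Noor is ranked above Omar on 20 ballots, Omar above Noor on 28.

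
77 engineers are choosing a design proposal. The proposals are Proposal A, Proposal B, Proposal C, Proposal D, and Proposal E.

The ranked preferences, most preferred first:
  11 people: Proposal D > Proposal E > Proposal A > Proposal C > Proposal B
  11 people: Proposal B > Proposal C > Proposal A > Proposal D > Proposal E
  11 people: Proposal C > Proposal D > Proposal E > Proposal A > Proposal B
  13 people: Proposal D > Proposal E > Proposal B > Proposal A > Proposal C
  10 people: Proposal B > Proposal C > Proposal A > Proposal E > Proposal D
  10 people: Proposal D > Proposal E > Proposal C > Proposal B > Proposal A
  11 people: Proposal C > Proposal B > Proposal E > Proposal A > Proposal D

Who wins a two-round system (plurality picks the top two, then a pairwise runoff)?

Proposal C

Round 1 first-place votes: Proposal A 0, Proposal B 21, Proposal C 22, Proposal D 34, Proposal E 0. Proposal D and Proposal C advance.
Runoff: Proposal D is ranked above Proposal C on 34 ballots, Proposal C above Proposal D on 43.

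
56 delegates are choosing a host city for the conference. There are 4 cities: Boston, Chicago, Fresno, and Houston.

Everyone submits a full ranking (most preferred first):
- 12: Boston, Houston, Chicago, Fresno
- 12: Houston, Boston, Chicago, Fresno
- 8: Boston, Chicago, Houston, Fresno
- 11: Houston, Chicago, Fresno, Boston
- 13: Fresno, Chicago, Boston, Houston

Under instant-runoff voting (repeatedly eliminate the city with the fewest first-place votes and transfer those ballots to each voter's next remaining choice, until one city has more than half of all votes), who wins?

Boston

Round 1: Boston 20, Chicago 0, Fresno 13, Houston 23. Chicago eliminated.
Round 2: Boston 20, Fresno 13, Houston 23. Fresno eliminated.
Round 3: Boston 33, Houston 23. Boston has a majority (≥29).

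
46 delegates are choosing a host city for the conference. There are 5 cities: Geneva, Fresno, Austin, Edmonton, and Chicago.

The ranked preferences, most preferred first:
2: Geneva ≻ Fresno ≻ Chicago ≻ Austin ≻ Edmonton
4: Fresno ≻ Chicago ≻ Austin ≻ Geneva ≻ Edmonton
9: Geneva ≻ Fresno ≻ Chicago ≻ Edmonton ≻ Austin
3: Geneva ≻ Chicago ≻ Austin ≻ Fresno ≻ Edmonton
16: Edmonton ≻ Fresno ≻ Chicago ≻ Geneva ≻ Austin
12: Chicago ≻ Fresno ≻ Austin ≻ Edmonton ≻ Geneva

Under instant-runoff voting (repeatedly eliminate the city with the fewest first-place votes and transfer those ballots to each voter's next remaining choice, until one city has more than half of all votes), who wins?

Chicago

Round 1: Geneva 14, Fresno 4, Austin 0, Edmonton 16, Chicago 12. Austin eliminated.
Round 2: Geneva 14, Fresno 4, Edmonton 16, Chicago 12. Fresno eliminated.
Round 3: Geneva 14, Edmonton 16, Chicago 16. Geneva eliminated.
Round 4: Edmonton 16, Chicago 30. Chicago has a majority (≥24).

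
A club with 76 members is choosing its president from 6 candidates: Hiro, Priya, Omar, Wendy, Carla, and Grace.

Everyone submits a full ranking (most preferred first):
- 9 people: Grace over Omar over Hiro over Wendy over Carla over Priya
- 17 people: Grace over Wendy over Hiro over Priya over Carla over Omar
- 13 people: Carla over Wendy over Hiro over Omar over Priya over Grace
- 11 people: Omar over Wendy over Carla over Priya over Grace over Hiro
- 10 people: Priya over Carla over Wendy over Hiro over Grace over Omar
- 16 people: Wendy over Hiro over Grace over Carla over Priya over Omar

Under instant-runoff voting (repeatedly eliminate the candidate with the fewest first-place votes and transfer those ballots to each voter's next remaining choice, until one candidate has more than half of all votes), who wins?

Round 1: Hiro 0, Priya 10, Omar 11, Wendy 16, Carla 13, Grace 26. Hiro eliminated.
Round 2: Priya 10, Omar 11, Wendy 16, Carla 13, Grace 26. Priya eliminated.
Round 3: Omar 11, Wendy 16, Carla 23, Grace 26. Omar eliminated.
Round 4: Wendy 27, Carla 23, Grace 26. Carla eliminated.
Round 5: Wendy 50, Grace 26. Wendy has a majority (≥39).

Wendy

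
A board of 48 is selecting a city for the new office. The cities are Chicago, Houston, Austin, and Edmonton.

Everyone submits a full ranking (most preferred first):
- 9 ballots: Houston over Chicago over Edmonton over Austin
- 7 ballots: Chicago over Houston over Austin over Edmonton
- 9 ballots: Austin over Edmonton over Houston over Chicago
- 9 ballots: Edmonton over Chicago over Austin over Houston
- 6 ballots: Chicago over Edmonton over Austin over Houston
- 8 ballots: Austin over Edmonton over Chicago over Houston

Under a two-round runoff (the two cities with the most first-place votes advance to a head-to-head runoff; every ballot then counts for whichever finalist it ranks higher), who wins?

Chicago

Round 1 first-place votes: Chicago 13, Houston 9, Austin 17, Edmonton 9. Austin and Chicago advance.
Runoff: Austin is ranked above Chicago on 17 ballots, Chicago above Austin on 31.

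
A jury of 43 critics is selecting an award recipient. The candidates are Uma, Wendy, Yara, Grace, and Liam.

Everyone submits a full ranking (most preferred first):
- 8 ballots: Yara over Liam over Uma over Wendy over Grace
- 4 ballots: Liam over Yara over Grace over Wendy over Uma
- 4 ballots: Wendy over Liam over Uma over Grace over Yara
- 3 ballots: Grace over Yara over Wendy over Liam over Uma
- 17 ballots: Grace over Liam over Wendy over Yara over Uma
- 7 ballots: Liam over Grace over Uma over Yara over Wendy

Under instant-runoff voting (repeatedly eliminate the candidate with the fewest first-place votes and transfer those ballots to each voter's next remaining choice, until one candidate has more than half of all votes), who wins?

Liam

Round 1: Uma 0, Wendy 4, Yara 8, Grace 20, Liam 11. Uma eliminated.
Round 2: Wendy 4, Yara 8, Grace 20, Liam 11. Wendy eliminated.
Round 3: Yara 8, Grace 20, Liam 15. Yara eliminated.
Round 4: Grace 20, Liam 23. Liam has a majority (≥22).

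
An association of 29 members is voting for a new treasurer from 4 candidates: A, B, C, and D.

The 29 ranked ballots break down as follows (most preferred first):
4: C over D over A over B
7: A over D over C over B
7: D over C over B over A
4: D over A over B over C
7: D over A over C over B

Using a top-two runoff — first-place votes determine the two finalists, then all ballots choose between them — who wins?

D

Round 1 first-place votes: A 7, B 0, C 4, D 18. D and A advance.
Runoff: D is ranked above A on 22 ballots, A above D on 7.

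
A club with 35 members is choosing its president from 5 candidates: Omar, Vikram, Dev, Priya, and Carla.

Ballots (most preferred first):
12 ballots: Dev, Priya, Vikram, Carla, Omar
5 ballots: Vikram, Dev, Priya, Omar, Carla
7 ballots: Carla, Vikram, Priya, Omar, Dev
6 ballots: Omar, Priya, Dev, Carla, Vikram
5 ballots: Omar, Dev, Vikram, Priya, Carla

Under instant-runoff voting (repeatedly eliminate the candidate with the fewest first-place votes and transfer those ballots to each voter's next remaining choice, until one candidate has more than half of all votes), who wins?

Omar

Round 1: Omar 11, Vikram 5, Dev 12, Priya 0, Carla 7. Priya eliminated.
Round 2: Omar 11, Vikram 5, Dev 12, Carla 7. Vikram eliminated.
Round 3: Omar 11, Dev 17, Carla 7. Carla eliminated.
Round 4: Omar 18, Dev 17. Omar has a majority (≥18).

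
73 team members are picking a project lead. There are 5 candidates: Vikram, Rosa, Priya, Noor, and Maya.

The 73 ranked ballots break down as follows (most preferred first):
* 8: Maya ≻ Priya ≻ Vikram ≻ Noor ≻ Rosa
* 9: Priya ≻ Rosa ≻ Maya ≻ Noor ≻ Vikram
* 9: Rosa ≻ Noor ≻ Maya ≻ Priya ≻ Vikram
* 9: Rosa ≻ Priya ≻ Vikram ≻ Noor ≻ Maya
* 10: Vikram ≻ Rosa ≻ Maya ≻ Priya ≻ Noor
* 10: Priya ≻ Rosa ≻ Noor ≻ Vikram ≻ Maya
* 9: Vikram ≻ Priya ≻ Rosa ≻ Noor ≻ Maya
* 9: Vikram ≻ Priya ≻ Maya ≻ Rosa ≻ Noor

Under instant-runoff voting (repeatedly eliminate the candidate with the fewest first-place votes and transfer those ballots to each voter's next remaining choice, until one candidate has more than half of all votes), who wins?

Priya

Round 1: Vikram 28, Rosa 18, Priya 19, Noor 0, Maya 8. Noor eliminated.
Round 2: Vikram 28, Rosa 18, Priya 19, Maya 8. Maya eliminated.
Round 3: Vikram 28, Rosa 18, Priya 27. Rosa eliminated.
Round 4: Vikram 28, Priya 45. Priya has a majority (≥37).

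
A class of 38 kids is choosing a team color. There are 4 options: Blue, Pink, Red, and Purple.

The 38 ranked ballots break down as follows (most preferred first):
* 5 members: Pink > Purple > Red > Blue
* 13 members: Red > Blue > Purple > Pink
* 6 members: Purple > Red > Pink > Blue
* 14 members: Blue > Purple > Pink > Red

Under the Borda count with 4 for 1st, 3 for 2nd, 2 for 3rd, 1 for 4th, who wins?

Purple

Blue: 5×1 + 13×3 + 6×1 + 14×4 = 106
Pink: 5×4 + 13×1 + 6×2 + 14×2 = 73
Red: 5×2 + 13×4 + 6×3 + 14×1 = 94
Purple: 5×3 + 13×2 + 6×4 + 14×3 = 107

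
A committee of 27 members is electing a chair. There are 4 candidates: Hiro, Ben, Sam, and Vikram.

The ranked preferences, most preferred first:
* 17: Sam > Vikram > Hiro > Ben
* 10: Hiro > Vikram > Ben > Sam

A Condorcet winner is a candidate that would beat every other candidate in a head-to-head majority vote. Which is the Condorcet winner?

Sam

Sam vs Hiro: 17–10
Sam vs Ben: 17–10
Sam vs Vikram: 17–10
Sam beats every other candidate.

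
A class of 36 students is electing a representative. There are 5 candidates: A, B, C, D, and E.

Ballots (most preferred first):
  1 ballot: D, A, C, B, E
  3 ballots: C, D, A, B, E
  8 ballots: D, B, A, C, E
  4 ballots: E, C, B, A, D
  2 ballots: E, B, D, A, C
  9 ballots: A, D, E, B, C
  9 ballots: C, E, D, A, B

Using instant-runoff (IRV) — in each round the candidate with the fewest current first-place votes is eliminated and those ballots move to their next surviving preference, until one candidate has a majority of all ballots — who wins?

Round 1: A 9, B 0, C 12, D 9, E 6. B eliminated.
Round 2: A 9, C 12, D 9, E 6. E eliminated.
Round 3: A 9, C 16, D 11. A eliminated.
Round 4: C 16, D 20. D has a majority (≥19).

D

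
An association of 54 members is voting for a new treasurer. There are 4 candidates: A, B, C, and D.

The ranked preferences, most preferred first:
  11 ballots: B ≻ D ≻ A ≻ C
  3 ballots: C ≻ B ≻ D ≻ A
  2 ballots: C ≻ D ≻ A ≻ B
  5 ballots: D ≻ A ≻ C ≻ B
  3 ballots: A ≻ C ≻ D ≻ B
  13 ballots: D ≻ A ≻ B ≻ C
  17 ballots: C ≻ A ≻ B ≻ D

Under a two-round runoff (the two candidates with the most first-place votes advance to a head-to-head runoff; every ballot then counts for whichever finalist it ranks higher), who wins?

D

Round 1 first-place votes: A 3, B 11, C 22, D 18. C and D advance.
Runoff: C is ranked above D on 25 ballots, D above C on 29.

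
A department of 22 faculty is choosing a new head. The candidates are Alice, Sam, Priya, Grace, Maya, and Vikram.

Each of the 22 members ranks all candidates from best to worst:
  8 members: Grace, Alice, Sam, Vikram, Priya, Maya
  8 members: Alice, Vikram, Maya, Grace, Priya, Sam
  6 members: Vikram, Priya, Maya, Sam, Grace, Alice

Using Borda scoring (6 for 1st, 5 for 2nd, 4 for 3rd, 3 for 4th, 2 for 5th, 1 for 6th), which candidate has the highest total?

Alice: 8×5 + 8×6 + 6×1 = 94
Sam: 8×4 + 8×1 + 6×3 = 58
Priya: 8×2 + 8×2 + 6×5 = 62
Grace: 8×6 + 8×3 + 6×2 = 84
Maya: 8×1 + 8×4 + 6×4 = 64
Vikram: 8×3 + 8×5 + 6×6 = 100

Vikram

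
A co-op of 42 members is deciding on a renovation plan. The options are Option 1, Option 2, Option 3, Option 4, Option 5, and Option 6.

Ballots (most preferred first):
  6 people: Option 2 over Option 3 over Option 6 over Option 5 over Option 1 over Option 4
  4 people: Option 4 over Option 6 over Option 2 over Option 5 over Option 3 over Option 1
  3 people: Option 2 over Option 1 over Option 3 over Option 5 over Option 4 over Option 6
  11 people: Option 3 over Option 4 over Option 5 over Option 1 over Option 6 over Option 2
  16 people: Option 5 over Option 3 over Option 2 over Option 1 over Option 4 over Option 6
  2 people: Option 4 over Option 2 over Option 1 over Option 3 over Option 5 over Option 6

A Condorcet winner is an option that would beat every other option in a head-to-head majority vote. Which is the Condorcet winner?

Option 3 vs Option 1: 37–5
Option 3 vs Option 2: 27–15
Option 3 vs Option 4: 36–6
Option 3 vs Option 5: 22–20
Option 3 vs Option 6: 38–4
Option 3 beats every other option.

Option 3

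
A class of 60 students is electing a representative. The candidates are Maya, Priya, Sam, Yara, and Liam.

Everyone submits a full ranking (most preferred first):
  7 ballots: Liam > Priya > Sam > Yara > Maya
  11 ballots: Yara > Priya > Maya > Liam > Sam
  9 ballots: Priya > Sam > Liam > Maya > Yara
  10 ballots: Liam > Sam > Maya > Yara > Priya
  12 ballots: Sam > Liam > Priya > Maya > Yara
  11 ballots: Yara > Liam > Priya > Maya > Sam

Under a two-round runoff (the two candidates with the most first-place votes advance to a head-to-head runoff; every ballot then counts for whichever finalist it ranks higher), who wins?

Round 1 first-place votes: Maya 0, Priya 9, Sam 12, Yara 22, Liam 17. Yara and Liam advance.
Runoff: Yara is ranked above Liam on 22 ballots, Liam above Yara on 38.

Liam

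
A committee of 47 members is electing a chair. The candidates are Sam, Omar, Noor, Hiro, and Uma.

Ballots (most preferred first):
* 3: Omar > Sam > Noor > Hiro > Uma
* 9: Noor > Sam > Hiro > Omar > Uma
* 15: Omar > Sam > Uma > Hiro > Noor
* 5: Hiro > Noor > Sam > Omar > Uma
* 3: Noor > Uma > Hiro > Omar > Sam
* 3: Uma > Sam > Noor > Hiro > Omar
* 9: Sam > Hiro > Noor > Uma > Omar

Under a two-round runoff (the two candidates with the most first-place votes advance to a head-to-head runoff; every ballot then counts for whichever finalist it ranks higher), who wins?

Noor

Round 1 first-place votes: Sam 9, Omar 18, Noor 12, Hiro 5, Uma 3. Omar and Noor advance.
Runoff: Omar is ranked above Noor on 18 ballots, Noor above Omar on 29.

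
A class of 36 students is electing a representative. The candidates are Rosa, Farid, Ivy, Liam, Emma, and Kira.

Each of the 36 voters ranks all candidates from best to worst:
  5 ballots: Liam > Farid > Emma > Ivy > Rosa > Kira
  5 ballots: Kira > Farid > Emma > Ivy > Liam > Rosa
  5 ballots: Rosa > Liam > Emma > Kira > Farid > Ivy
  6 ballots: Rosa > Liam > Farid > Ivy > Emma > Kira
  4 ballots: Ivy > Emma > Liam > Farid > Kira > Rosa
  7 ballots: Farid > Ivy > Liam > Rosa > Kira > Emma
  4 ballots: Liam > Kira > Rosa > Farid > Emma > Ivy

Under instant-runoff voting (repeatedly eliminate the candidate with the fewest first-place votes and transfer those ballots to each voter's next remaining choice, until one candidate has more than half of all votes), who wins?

Round 1: Rosa 11, Farid 7, Ivy 4, Liam 9, Emma 0, Kira 5. Emma eliminated.
Round 2: Rosa 11, Farid 7, Ivy 4, Liam 9, Kira 5. Ivy eliminated.
Round 3: Rosa 11, Farid 7, Liam 13, Kira 5. Kira eliminated.
Round 4: Rosa 11, Farid 12, Liam 13. Rosa eliminated.
Round 5: Farid 12, Liam 24. Liam has a majority (≥19).

Liam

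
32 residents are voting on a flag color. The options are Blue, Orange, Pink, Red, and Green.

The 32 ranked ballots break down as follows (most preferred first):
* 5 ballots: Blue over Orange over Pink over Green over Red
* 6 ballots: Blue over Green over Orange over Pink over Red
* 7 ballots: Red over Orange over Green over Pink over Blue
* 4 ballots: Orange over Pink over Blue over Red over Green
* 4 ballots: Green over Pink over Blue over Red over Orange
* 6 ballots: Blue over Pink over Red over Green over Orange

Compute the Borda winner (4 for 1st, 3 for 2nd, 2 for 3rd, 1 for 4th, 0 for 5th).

Blue: 5×4 + 6×4 + 7×0 + 4×2 + 4×2 + 6×4 = 84
Orange: 5×3 + 6×2 + 7×3 + 4×4 + 4×0 + 6×0 = 64
Pink: 5×2 + 6×1 + 7×1 + 4×3 + 4×3 + 6×3 = 65
Red: 5×0 + 6×0 + 7×4 + 4×1 + 4×1 + 6×2 = 48
Green: 5×1 + 6×3 + 7×2 + 4×0 + 4×4 + 6×1 = 59

Blue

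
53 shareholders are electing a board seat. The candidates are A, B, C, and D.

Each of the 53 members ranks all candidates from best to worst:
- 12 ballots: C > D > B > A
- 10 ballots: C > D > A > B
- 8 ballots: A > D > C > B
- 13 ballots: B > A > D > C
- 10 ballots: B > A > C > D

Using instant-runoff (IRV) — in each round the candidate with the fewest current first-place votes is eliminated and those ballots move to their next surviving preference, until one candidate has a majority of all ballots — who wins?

C

Round 1: A 8, B 23, C 22, D 0. D eliminated.
Round 2: A 8, B 23, C 22. A eliminated.
Round 3: B 23, C 30. C has a majority (≥27).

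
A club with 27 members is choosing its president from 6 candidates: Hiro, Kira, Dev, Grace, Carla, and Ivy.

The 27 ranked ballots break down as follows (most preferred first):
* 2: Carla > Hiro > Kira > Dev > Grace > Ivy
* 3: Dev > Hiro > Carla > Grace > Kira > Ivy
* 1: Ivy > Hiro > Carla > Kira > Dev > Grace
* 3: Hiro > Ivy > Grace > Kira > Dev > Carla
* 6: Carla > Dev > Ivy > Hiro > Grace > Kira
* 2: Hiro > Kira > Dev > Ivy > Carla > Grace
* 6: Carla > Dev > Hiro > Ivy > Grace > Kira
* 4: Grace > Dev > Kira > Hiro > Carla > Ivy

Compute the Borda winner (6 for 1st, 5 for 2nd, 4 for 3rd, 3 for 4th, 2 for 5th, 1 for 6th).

Dev

Hiro: 2×5 + 3×5 + 1×5 + 3×6 + 6×3 + 2×6 + 6×4 + 4×3 = 114
Kira: 2×4 + 3×2 + 1×3 + 3×3 + 6×1 + 2×5 + 6×1 + 4×4 = 64
Dev: 2×3 + 3×6 + 1×2 + 3×2 + 6×5 + 2×4 + 6×5 + 4×5 = 120
Grace: 2×2 + 3×3 + 1×1 + 3×4 + 6×2 + 2×1 + 6×2 + 4×6 = 76
Carla: 2×6 + 3×4 + 1×4 + 3×1 + 6×6 + 2×2 + 6×6 + 4×2 = 115
Ivy: 2×1 + 3×1 + 1×6 + 3×5 + 6×4 + 2×3 + 6×3 + 4×1 = 78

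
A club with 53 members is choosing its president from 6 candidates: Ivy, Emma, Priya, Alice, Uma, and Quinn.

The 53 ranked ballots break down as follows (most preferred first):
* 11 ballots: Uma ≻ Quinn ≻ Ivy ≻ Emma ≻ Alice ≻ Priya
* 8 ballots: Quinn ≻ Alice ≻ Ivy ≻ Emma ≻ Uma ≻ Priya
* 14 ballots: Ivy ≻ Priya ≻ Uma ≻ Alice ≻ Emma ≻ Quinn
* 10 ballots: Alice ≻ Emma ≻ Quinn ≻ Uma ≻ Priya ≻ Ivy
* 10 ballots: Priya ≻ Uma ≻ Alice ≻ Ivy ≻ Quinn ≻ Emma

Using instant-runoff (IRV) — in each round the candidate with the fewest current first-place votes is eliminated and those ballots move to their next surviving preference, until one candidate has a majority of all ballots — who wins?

Uma

Round 1: Ivy 14, Emma 0, Priya 10, Alice 10, Uma 11, Quinn 8. Emma eliminated.
Round 2: Ivy 14, Priya 10, Alice 10, Uma 11, Quinn 8. Quinn eliminated.
Round 3: Ivy 14, Priya 10, Alice 18, Uma 11. Priya eliminated.
Round 4: Ivy 14, Alice 18, Uma 21. Ivy eliminated.
Round 5: Alice 18, Uma 35. Uma has a majority (≥27).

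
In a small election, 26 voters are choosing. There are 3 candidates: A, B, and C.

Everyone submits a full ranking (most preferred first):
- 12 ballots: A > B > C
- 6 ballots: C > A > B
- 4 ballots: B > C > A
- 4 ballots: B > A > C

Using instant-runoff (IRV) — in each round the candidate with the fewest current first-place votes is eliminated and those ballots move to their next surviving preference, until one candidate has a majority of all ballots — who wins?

Round 1: A 12, B 8, C 6. C eliminated.
Round 2: A 18, B 8. A has a majority (≥14).

A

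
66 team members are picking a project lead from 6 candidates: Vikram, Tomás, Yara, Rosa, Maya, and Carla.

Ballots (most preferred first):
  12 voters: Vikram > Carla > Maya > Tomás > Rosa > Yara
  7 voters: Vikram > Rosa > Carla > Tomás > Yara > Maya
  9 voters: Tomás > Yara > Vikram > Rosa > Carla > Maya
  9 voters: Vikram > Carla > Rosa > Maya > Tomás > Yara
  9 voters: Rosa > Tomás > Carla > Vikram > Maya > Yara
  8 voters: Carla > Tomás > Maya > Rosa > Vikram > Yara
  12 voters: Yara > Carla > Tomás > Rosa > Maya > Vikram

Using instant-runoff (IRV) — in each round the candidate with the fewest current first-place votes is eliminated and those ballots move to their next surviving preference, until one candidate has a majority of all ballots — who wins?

Tomás

Round 1: Vikram 28, Tomás 9, Yara 12, Rosa 9, Maya 0, Carla 8. Maya eliminated.
Round 2: Vikram 28, Tomás 9, Yara 12, Rosa 9, Carla 8. Carla eliminated.
Round 3: Vikram 28, Tomás 17, Yara 12, Rosa 9. Rosa eliminated.
Round 4: Vikram 28, Tomás 26, Yara 12. Yara eliminated.
Round 5: Vikram 28, Tomás 38. Tomás has a majority (≥34).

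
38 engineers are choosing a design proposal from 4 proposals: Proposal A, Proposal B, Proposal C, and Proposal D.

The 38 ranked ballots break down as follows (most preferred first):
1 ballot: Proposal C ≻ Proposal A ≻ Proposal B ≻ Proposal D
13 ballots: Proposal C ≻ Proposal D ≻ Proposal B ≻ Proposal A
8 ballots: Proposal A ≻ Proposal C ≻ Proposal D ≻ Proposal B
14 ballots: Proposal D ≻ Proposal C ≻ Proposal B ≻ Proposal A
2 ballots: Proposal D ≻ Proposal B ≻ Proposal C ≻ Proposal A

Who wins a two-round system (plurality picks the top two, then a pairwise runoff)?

Proposal C

Round 1 first-place votes: Proposal A 8, Proposal B 0, Proposal C 14, Proposal D 16. Proposal D and Proposal C advance.
Runoff: Proposal D is ranked above Proposal C on 16 ballots, Proposal C above Proposal D on 22.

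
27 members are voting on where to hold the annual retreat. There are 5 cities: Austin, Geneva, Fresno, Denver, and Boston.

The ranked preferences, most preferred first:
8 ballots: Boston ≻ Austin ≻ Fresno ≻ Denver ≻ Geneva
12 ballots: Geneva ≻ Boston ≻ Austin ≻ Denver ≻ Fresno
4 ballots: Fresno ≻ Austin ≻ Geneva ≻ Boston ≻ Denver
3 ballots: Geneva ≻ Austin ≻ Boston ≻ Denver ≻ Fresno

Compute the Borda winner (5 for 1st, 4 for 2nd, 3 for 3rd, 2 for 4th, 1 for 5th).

Boston

Austin: 8×4 + 12×3 + 4×4 + 3×4 = 96
Geneva: 8×1 + 12×5 + 4×3 + 3×5 = 95
Fresno: 8×3 + 12×1 + 4×5 + 3×1 = 59
Denver: 8×2 + 12×2 + 4×1 + 3×2 = 50
Boston: 8×5 + 12×4 + 4×2 + 3×3 = 105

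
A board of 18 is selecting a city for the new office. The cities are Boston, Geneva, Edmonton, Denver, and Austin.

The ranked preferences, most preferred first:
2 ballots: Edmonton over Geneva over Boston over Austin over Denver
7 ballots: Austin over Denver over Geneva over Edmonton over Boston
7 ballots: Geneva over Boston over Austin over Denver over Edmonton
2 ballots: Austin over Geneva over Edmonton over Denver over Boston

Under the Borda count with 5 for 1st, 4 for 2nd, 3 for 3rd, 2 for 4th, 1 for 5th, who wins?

Boston: 2×3 + 7×1 + 7×4 + 2×1 = 43
Geneva: 2×4 + 7×3 + 7×5 + 2×4 = 72
Edmonton: 2×5 + 7×2 + 7×1 + 2×3 = 37
Denver: 2×1 + 7×4 + 7×2 + 2×2 = 48
Austin: 2×2 + 7×5 + 7×3 + 2×5 = 70

Geneva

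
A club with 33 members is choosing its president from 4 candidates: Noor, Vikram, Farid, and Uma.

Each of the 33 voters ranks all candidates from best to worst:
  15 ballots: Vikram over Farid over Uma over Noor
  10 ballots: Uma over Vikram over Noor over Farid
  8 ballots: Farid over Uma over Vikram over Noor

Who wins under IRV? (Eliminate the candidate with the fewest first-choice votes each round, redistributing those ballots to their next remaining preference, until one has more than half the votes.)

Uma

Round 1: Noor 0, Vikram 15, Farid 8, Uma 10. Noor eliminated.
Round 2: Vikram 15, Farid 8, Uma 10. Farid eliminated.
Round 3: Vikram 15, Uma 18. Uma has a majority (≥17).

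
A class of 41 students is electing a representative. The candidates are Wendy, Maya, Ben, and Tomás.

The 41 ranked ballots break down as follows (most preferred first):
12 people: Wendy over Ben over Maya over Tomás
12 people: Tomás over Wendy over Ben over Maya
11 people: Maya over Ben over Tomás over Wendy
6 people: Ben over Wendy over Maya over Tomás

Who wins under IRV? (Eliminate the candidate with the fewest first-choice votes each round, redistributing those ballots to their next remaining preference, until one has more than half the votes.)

Round 1: Wendy 12, Maya 11, Ben 6, Tomás 12. Ben eliminated.
Round 2: Wendy 18, Maya 11, Tomás 12. Maya eliminated.
Round 3: Wendy 18, Tomás 23. Tomás has a majority (≥21).

Tomás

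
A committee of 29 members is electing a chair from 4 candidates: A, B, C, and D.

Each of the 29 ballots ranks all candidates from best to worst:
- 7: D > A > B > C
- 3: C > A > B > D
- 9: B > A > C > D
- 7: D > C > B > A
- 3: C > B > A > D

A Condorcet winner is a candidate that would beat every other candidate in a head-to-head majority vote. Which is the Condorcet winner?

B

B vs A: 19–10
B vs C: 16–13
B vs D: 15–14
B beats every other candidate.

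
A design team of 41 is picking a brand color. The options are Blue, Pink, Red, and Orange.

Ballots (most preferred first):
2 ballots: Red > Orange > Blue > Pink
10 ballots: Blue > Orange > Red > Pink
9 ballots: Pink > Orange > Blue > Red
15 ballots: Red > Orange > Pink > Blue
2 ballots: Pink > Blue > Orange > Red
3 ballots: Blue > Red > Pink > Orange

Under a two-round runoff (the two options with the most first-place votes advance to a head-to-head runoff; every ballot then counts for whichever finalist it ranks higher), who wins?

Blue

Round 1 first-place votes: Blue 13, Pink 11, Red 17, Orange 0. Red and Blue advance.
Runoff: Red is ranked above Blue on 17 ballots, Blue above Red on 24.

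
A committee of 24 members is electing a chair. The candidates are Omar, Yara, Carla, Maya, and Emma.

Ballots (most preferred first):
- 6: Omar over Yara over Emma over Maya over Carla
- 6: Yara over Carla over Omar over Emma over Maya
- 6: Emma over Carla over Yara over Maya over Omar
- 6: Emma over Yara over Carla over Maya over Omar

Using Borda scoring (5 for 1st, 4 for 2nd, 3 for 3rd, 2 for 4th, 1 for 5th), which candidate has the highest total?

Omar: 6×5 + 6×3 + 6×1 + 6×1 = 60
Yara: 6×4 + 6×5 + 6×3 + 6×4 = 96
Carla: 6×1 + 6×4 + 6×4 + 6×3 = 72
Maya: 6×2 + 6×1 + 6×2 + 6×2 = 42
Emma: 6×3 + 6×2 + 6×5 + 6×5 = 90

Yara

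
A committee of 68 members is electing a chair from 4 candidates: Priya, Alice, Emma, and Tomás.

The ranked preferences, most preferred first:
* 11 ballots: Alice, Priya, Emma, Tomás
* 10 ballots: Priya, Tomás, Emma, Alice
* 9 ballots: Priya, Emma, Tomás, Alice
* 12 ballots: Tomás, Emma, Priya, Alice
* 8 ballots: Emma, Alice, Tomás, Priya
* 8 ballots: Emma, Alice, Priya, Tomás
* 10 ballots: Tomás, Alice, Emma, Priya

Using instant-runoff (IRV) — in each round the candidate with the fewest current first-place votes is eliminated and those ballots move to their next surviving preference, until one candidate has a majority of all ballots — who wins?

Priya

Round 1: Priya 19, Alice 11, Emma 16, Tomás 22. Alice eliminated.
Round 2: Priya 30, Emma 16, Tomás 22. Emma eliminated.
Round 3: Priya 38, Tomás 30. Priya has a majority (≥35).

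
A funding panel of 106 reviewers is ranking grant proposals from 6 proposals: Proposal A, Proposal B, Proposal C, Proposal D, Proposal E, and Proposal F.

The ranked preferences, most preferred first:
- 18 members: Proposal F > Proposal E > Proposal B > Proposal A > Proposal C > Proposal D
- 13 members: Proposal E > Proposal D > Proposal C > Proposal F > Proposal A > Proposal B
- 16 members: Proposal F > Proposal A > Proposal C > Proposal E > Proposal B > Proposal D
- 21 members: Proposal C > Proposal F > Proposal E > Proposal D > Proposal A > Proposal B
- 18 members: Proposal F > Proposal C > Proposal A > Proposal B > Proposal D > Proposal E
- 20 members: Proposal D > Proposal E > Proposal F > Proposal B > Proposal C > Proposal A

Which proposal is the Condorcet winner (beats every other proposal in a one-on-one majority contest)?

Proposal F

Proposal F vs Proposal A: 106–0
Proposal F vs Proposal B: 106–0
Proposal F vs Proposal C: 72–34
Proposal F vs Proposal D: 73–33
Proposal F vs Proposal E: 73–33
Proposal F beats every other proposal.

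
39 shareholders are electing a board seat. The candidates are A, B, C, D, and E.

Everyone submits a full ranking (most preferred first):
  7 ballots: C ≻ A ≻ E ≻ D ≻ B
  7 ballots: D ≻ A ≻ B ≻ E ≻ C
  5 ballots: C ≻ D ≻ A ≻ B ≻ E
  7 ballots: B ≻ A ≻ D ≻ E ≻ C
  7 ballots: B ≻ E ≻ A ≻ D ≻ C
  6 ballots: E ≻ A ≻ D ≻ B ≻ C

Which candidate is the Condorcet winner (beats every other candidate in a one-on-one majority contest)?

A

A vs B: 25–14
A vs C: 27–12
A vs D: 27–12
A vs E: 26–13
A beats every other candidate.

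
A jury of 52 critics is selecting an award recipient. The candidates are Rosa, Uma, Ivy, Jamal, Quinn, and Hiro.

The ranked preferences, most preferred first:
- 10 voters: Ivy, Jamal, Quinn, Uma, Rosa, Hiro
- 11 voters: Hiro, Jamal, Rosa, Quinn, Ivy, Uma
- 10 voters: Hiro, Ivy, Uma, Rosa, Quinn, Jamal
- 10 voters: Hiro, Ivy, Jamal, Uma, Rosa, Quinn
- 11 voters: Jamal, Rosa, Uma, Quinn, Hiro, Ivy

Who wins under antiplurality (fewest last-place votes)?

Rosa

Last-place votes: Rosa 0, Uma 11, Ivy 11, Jamal 10, Quinn 10, Hiro 10.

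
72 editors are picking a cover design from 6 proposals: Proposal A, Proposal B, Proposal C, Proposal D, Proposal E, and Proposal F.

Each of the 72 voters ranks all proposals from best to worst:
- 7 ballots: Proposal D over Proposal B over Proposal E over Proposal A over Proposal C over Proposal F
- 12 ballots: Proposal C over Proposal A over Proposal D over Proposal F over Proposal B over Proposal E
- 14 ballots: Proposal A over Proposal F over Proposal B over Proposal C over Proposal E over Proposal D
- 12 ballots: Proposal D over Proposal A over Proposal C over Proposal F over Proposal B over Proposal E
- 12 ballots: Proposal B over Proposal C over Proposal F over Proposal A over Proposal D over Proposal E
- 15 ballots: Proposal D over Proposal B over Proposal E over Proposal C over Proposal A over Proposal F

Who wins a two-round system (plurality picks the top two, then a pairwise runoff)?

Proposal A

Round 1 first-place votes: Proposal A 14, Proposal B 12, Proposal C 12, Proposal D 34, Proposal E 0, Proposal F 0. Proposal D and Proposal A advance.
Runoff: Proposal D is ranked above Proposal A on 34 ballots, Proposal A above Proposal D on 38.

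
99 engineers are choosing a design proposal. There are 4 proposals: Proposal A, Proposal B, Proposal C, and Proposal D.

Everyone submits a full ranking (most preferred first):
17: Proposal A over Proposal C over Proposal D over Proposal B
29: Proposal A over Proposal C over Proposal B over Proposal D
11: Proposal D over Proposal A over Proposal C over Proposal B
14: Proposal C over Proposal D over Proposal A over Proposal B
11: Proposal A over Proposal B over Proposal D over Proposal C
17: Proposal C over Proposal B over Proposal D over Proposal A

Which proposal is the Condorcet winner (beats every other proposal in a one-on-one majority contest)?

Proposal A vs Proposal B: 82–17
Proposal A vs Proposal C: 68–31
Proposal A vs Proposal D: 57–42
Proposal A beats every other proposal.

Proposal A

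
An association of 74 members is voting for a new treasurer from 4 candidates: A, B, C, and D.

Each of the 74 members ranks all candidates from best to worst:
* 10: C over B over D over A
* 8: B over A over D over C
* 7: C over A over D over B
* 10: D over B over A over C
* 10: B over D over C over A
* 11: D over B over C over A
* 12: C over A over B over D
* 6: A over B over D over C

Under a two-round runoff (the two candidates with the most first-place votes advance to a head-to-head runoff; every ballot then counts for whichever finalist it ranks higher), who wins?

D

Round 1 first-place votes: A 6, B 18, C 29, D 21. C and D advance.
Runoff: C is ranked above D on 29 ballots, D above C on 45.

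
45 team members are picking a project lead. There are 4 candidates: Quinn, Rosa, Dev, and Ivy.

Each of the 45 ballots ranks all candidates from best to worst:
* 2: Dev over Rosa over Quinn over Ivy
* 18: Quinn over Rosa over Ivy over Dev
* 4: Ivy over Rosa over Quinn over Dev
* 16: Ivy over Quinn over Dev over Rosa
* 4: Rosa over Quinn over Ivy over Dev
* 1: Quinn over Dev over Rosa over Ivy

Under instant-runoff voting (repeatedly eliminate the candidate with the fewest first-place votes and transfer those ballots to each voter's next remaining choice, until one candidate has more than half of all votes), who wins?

Round 1: Quinn 19, Rosa 4, Dev 2, Ivy 20. Dev eliminated.
Round 2: Quinn 19, Rosa 6, Ivy 20. Rosa eliminated.
Round 3: Quinn 25, Ivy 20. Quinn has a majority (≥23).

Quinn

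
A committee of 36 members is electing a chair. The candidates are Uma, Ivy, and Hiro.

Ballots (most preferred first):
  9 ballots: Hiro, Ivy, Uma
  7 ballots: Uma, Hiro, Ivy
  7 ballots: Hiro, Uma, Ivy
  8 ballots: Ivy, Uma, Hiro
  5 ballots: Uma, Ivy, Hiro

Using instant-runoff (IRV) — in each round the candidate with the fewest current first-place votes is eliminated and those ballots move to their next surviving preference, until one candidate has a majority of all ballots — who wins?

Uma

Round 1: Uma 12, Ivy 8, Hiro 16. Ivy eliminated.
Round 2: Uma 20, Hiro 16. Uma has a majority (≥19).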